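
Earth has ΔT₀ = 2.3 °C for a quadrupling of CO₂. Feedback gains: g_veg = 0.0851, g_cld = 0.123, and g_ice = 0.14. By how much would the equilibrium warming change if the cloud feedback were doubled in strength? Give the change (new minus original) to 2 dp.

Original: g = 0.3481, ΔT = 2.3/(1−0.3481) = 3.5281 °C.
With doubled cloud: g' = 0.4711, ΔT' = 2.3/(1−0.4711) = 4.3486 °C.
Change = 4.3486 − 3.5281 = 0.82 °C.

0.82 °C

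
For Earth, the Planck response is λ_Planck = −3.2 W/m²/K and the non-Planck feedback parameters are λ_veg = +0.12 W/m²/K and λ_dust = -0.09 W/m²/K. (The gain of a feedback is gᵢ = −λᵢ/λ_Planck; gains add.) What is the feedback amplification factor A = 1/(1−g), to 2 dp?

1.01

Convert to gains: g_veg = 0.12/3.2 = 0.0375; g_dust = -0.09/3.2 = -0.02812.
Total gain g = 0.00938.
A = 1/(1 − 0.00938) = 1.01.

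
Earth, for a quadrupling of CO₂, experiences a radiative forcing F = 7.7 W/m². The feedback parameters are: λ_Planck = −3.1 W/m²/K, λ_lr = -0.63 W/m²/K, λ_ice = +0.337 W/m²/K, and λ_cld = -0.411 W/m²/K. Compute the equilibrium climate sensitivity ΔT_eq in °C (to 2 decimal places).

Net feedback parameter λ = (−3.1) + (-0.63) + (+0.337) + (-0.411) = -3.804 W/m²/K.
ΔT = −F/λ = −7.7/(-3.804) = 2.02 °C.

2.02 °C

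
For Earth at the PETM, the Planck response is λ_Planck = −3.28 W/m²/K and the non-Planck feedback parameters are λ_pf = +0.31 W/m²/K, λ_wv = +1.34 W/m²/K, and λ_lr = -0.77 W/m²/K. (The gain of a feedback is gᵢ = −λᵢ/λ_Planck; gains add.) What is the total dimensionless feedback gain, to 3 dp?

0.268

Convert to gains: g_pf = 0.31/3.28 = 0.09451; g_wv = 1.34/3.28 = 0.4085; g_lr = -0.77/3.28 = -0.2348.
Total gain g = 0.26821.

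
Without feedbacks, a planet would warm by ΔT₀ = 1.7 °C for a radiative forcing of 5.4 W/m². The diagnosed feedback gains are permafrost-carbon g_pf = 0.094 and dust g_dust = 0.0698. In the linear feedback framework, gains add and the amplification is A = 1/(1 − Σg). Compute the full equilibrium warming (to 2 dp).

Total gain g = 0.094 + 0.0698 = 0.1638.
Amplification A = 1/(1 − 0.1638) = 1.196.
ΔT = 1.7 × 1.196 = 2.03 °C.

2.03 °C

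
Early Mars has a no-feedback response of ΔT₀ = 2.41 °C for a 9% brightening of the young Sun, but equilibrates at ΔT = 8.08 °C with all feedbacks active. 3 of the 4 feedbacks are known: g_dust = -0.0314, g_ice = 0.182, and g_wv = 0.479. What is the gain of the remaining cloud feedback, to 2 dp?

Amplification A = ΔT/ΔT₀ = 8.08/2.41 = 3.353.
Total gain g = 1 − 1/A = 1 − 1/3.353 = 0.7018.
Known gains sum to -0.0314 + 0.182 + 0.479 = 0.6296.
g_cld = 0.7018 − 0.6296 = 0.07.

0.07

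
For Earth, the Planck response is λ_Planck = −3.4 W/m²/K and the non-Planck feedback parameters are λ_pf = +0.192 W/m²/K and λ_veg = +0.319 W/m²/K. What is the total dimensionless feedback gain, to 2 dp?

Convert to gains: g_pf = 0.192/3.4 = 0.05647; g_veg = 0.319/3.4 = 0.09382.
Total gain g = 0.15029.

0.15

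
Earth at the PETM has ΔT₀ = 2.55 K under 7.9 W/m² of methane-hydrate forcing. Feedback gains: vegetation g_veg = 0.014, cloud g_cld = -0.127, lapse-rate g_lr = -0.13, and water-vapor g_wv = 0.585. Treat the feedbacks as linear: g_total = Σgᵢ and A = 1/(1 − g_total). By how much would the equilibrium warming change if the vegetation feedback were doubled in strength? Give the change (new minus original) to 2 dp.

Original: g = 0.342, ΔT = 2.55/(1−0.342) = 3.8754 K.
With doubled vegetation: g' = 0.356, ΔT' = 2.55/(1−0.356) = 3.9596 K.
Change = 3.9596 − 3.8754 = 0.08 K.

0.08 K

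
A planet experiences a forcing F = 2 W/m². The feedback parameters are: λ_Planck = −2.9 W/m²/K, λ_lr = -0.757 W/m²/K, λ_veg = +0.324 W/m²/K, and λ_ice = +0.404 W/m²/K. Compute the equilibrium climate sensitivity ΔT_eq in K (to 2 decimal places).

Net feedback parameter λ = (−2.9) + (-0.757) + (+0.324) + (+0.404) = -2.929 W/m²/K.
ΔT = −F/λ = −2/(-2.929) = 0.68 K.

0.68 K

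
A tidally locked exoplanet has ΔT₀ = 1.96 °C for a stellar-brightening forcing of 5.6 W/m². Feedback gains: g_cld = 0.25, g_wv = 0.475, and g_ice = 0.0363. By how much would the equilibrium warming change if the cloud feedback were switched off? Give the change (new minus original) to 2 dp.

-4.20 °C

Original: g = 0.7613, ΔT = 1.96/(1−0.7613) = 8.2111 °C.
Without cloud: g' = 0.5113, ΔT' = 1.96/(1−0.5113) = 4.0106 °C.
Change = 4.0106 − 8.2111 = -4.20 °C.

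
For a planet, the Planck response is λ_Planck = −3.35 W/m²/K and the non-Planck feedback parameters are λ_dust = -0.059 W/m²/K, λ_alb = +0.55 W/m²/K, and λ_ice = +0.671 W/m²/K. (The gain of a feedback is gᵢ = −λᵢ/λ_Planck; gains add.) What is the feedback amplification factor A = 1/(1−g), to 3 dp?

1.531

Convert to gains: g_dust = -0.059/3.35 = -0.01761; g_alb = 0.55/3.35 = 0.1642; g_ice = 0.671/3.35 = 0.2003.
Total gain g = 0.34689.
A = 1/(1 − 0.34689) = 1.531.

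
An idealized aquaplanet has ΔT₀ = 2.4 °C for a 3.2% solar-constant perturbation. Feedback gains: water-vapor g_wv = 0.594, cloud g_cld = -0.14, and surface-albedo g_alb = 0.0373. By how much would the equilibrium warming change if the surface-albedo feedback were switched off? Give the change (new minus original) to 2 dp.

Original: g = 0.4913, ΔT = 2.4/(1−0.4913) = 4.7179 °C.
Without surface-albedo: g' = 0.454, ΔT' = 2.4/(1−0.454) = 4.3956 °C.
Change = 4.3956 − 4.7179 = -0.32 °C.

-0.32 °C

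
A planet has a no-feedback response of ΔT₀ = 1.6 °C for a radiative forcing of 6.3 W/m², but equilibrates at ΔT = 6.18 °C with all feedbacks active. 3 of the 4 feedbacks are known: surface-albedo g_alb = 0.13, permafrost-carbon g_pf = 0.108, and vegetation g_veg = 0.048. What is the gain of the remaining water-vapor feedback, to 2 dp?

0.46

Amplification A = ΔT/ΔT₀ = 6.18/1.6 = 3.862.
Total gain g = 1 − 1/A = 1 − 1/3.862 = 0.7411.
Known gains sum to 0.13 + 0.108 + 0.048 = 0.286.
g_wv = 0.7411 − 0.286 = 0.46.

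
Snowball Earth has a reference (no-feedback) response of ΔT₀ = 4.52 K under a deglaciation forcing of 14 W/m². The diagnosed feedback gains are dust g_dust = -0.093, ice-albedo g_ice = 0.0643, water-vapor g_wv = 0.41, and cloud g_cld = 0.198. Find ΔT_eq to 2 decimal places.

Total gain g = -0.093 + 0.0643 + 0.41 + 0.198 = 0.5793.
Amplification A = 1/(1 − 0.5793) = 2.377.
ΔT = 4.52 × 2.377 = 10.74 K.

10.74 K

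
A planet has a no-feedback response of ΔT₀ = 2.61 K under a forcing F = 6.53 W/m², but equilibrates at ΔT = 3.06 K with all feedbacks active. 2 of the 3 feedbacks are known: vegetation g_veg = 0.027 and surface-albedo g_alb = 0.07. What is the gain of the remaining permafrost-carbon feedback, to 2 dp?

Amplification A = ΔT/ΔT₀ = 3.06/2.61 = 1.172.
Total gain g = 1 − 1/A = 1 − 1/1.172 = 0.1468.
Known gains sum to 0.027 + 0.07 = 0.097.
g_pf = 0.1468 − 0.097 = 0.05.

0.05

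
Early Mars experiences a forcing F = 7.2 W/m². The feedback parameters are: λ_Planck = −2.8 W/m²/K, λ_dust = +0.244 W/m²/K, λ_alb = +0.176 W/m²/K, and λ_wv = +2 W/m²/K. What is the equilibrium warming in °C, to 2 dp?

18.95 °C

Net feedback parameter λ = (−2.8) + (+0.244) + (+0.176) + (+2) = -0.38 W/m²/K.
ΔT = −F/λ = −7.2/(-0.38) = 18.95 °C.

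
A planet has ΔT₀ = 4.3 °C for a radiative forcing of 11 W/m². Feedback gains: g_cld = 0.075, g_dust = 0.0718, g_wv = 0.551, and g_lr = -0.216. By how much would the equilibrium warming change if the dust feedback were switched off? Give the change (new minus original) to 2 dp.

-1.01 °C

Original: g = 0.4818, ΔT = 4.3/(1−0.4818) = 8.2980 °C.
Without dust: g' = 0.41, ΔT' = 4.3/(1−0.41) = 7.2881 °C.
Change = 7.2881 − 8.2980 = -1.01 °C.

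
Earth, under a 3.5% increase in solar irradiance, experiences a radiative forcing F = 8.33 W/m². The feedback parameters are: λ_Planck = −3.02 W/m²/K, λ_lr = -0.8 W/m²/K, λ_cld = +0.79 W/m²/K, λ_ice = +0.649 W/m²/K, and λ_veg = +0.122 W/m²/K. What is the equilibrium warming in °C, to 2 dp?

3.69 °C

Net feedback parameter λ = (−3.02) + (-0.8) + (+0.79) + (+0.649) + (+0.122) = -2.259 W/m²/K.
ΔT = −F/λ = −8.33/(-2.259) = 3.69 °C.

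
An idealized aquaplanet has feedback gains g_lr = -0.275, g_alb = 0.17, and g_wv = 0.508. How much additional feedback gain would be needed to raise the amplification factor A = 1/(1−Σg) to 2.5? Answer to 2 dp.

Current total gain = 0.403.
Target gain for A = 2.5: g* = 1 − 1/2.5 = 0.6.
Additional gain needed = 0.6 − 0.403 = 0.20.

0.20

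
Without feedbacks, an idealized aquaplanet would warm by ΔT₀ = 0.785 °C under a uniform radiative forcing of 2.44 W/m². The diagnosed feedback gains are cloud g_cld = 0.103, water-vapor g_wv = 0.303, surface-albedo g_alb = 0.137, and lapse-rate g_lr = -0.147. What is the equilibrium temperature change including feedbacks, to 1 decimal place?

Total gain g = 0.103 + 0.303 + 0.137 − 0.147 = 0.396.
Amplification A = 1/(1 − 0.396) = 1.656.
ΔT = 0.785 × 1.656 = 1.3 °C.

1.3 °C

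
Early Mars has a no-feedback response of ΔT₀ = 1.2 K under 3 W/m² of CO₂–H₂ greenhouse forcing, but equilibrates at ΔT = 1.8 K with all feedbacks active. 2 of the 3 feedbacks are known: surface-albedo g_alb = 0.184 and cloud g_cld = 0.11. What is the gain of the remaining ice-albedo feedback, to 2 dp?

0.04

Amplification A = ΔT/ΔT₀ = 1.8/1.2 = 1.5.
Total gain g = 1 − 1/A = 1 − 1/1.5 = 0.3333.
Known gains sum to 0.184 + 0.11 = 0.294.
g_ice = 0.3333 − 0.294 = 0.04.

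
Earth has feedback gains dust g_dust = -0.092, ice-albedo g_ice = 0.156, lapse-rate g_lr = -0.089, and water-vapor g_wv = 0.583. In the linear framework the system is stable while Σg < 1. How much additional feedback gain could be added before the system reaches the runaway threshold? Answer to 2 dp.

Current total gain = -0.092 + 0.156 − 0.089 + 0.583 = 0.558.
Margin to runaway = 1 − 0.558 = 0.44.

0.44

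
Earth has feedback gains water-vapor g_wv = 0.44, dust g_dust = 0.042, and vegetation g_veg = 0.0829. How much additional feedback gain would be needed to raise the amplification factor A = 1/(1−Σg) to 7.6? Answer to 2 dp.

Current total gain = 0.5649.
Target gain for A = 7.6: g* = 1 − 1/7.6 = 0.8684.
Additional gain needed = 0.8684 − 0.5649 = 0.30.

0.30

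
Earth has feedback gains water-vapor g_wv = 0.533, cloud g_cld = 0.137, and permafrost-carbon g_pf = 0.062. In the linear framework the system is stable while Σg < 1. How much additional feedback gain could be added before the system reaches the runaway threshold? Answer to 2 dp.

0.27

Current total gain = 0.533 + 0.137 + 0.062 = 0.732.
Margin to runaway = 1 − 0.732 = 0.27.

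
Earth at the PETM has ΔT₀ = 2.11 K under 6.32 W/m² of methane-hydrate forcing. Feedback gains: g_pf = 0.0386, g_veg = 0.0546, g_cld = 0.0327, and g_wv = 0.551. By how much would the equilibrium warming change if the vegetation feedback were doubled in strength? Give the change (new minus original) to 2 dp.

Original: g = 0.6769, ΔT = 2.11/(1−0.6769) = 6.5305 K.
With doubled vegetation: g' = 0.7315, ΔT' = 2.11/(1−0.7315) = 7.8585 K.
Change = 7.8585 − 6.5305 = 1.33 K.

1.33 K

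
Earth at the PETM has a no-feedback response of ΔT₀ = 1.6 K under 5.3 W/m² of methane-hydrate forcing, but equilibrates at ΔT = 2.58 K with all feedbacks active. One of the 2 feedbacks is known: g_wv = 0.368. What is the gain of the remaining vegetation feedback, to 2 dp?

Amplification A = ΔT/ΔT₀ = 2.58/1.6 = 1.613.
Total gain g = 1 − 1/A = 1 − 1/1.613 = 0.38.
The known gain is 0.368.
g_veg = 0.38 − 0.368 = 0.01.

0.01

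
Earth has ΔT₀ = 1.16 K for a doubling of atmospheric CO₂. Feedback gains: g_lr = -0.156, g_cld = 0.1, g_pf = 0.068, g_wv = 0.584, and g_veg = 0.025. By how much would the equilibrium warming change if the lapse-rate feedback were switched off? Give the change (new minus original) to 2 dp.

2.14 K

Original: g = 0.621, ΔT = 1.16/(1−0.621) = 3.0607 K.
Without lapse-rate: g' = 0.777, ΔT' = 1.16/(1−0.777) = 5.2018 K.
Change = 5.2018 − 3.0607 = 2.14 K.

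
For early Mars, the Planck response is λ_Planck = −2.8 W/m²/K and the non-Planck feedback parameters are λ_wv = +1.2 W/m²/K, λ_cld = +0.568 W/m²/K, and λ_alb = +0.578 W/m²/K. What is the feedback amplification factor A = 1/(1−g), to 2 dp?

6.17

Convert to gains: g_wv = 1.2/2.8 = 0.4286; g_cld = 0.568/2.8 = 0.2029; g_alb = 0.578/2.8 = 0.2064.
Total gain g = 0.8379.
A = 1/(1 − 0.8379) = 6.17.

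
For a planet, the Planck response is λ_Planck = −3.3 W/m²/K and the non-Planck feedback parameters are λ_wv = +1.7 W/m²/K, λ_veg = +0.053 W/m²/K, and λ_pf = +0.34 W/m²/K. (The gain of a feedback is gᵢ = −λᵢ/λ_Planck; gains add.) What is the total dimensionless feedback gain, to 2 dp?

Convert to gains: g_wv = 1.7/3.3 = 0.5152; g_veg = 0.053/3.3 = 0.01606; g_pf = 0.34/3.3 = 0.103.
Total gain g = 0.63426.

0.63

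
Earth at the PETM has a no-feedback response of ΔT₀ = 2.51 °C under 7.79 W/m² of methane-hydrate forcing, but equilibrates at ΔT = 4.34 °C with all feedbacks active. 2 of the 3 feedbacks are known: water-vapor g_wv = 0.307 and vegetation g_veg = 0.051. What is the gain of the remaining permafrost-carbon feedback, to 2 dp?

0.06

Amplification A = ΔT/ΔT₀ = 4.34/2.51 = 1.729.
Total gain g = 1 − 1/A = 1 − 1/1.729 = 0.4216.
Known gains sum to 0.307 + 0.051 = 0.358.
g_pf = 0.4216 − 0.358 = 0.06.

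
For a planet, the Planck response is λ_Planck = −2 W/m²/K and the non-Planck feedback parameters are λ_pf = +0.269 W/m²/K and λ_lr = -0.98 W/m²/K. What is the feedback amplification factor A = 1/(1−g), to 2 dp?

Convert to gains: g_pf = 0.269/2 = 0.1345; g_lr = -0.98/2 = -0.49.
Total gain g = -0.3555.
A = 1/(1 + 0.3555) = 0.74.

0.74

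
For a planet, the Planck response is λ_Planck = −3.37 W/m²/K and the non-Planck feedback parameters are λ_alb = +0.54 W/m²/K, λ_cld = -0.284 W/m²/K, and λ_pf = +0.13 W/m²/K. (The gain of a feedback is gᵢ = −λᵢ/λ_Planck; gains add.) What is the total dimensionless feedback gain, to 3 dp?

0.115

Convert to gains: g_alb = 0.54/3.37 = 0.1602; g_cld = -0.284/3.37 = -0.08427; g_pf = 0.13/3.37 = 0.03858.
Total gain g = 0.11451.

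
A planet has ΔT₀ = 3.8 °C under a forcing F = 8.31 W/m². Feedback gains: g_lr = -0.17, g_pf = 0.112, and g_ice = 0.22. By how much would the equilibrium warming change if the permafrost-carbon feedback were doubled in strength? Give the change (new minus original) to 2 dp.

Original: g = 0.162, ΔT = 3.8/(1−0.162) = 4.5346 °C.
With doubled permafrost-carbon: g' = 0.274, ΔT' = 3.8/(1−0.274) = 5.2342 °C.
Change = 5.2342 − 4.5346 = 0.70 °C.

0.70 °C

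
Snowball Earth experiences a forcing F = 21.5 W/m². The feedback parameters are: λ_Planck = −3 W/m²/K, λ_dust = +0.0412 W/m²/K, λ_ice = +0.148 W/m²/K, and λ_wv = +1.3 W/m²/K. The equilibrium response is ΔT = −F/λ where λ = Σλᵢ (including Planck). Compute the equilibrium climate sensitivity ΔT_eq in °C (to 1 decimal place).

Net feedback parameter λ = (−3) + (+0.0412) + (+0.148) + (+1.3) = -1.5108 W/m²/K.
ΔT = −F/λ = −21.5/(-1.5108) = 14.2 °C.

14.2 °C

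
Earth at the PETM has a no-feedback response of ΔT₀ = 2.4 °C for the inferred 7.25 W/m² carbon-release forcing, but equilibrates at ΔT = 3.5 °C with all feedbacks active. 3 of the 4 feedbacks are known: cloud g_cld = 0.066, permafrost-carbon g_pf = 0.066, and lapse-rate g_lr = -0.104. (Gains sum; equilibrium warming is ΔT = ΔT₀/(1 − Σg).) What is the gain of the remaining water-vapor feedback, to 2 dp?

0.29

Amplification A = ΔT/ΔT₀ = 3.5/2.4 = 1.458.
Total gain g = 1 − 1/A = 1 − 1/1.458 = 0.3141.
Known gains sum to 0.066 + 0.066 − 0.104 = 0.028.
g_wv = 0.3141 − 0.028 = 0.29.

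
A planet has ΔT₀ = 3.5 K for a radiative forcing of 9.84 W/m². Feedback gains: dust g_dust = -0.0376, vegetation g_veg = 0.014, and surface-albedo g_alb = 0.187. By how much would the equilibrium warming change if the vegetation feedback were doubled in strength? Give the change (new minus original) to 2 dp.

Original: g = 0.1634, ΔT = 3.5/(1−0.1634) = 4.1836 K.
With doubled vegetation: g' = 0.1774, ΔT' = 3.5/(1−0.1774) = 4.2548 K.
Change = 4.2548 − 4.1836 = 0.07 K.

0.07 K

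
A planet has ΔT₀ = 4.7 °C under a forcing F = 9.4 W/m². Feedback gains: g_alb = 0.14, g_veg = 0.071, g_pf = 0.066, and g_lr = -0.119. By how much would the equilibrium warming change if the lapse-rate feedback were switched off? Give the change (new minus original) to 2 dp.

0.92 °C

Original: g = 0.158, ΔT = 4.7/(1−0.158) = 5.5819 °C.
Without lapse-rate: g' = 0.277, ΔT' = 4.7/(1−0.277) = 6.5007 °C.
Change = 6.5007 − 5.5819 = 0.92 °C.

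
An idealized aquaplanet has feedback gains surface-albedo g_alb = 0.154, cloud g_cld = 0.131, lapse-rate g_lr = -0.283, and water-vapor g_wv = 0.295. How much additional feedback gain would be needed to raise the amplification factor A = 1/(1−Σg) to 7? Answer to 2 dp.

Current total gain = 0.297.
Target gain for A = 7: g* = 1 − 1/7 = 0.8571.
Additional gain needed = 0.8571 − 0.297 = 0.56.

0.56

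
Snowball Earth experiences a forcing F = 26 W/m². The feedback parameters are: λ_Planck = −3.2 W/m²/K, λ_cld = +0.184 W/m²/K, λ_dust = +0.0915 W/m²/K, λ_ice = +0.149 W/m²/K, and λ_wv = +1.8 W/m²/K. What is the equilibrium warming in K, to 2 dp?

Net feedback parameter λ = (−3.2) + (+0.184) + (+0.0915) + (+0.149) + (+1.8) = -0.9755 W/m²/K.
ΔT = −F/λ = −26/(-0.9755) = 26.65 K.

26.65 K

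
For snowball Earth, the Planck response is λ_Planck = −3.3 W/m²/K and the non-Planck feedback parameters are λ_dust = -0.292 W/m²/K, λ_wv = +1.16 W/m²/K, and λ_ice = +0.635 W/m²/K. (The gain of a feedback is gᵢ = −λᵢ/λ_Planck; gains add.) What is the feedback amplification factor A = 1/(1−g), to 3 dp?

Convert to gains: g_dust = -0.292/3.3 = -0.08848; g_wv = 1.16/3.3 = 0.3515; g_ice = 0.635/3.3 = 0.1924.
Total gain g = 0.45542.
A = 1/(1 − 0.45542) = 1.836.

1.836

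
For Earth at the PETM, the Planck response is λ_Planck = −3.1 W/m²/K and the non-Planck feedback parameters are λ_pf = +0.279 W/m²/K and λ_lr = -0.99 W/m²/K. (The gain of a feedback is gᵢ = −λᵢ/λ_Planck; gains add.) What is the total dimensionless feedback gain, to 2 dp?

-0.23

Convert to gains: g_pf = 0.279/3.1 = 0.09; g_lr = -0.99/3.1 = -0.3194.
Total gain g = -0.2294.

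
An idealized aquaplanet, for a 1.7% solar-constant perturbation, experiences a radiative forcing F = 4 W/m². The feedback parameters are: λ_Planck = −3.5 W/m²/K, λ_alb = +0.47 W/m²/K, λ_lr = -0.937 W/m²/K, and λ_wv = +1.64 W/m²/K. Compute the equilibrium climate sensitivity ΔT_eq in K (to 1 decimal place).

1.7 K

Net feedback parameter λ = (−3.5) + (+0.47) + (-0.937) + (+1.64) = -2.327 W/m²/K.
ΔT = −F/λ = −4/(-2.327) = 1.7 K.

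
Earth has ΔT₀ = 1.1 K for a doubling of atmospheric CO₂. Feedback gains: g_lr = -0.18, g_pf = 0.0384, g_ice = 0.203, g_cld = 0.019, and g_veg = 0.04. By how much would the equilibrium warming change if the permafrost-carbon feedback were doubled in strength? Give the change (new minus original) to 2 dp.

0.06 K

Original: g = 0.1204, ΔT = 1.1/(1−0.1204) = 1.2506 K.
With doubled permafrost-carbon: g' = 0.1588, ΔT' = 1.1/(1−0.1588) = 1.3077 K.
Change = 1.3077 − 1.2506 = 0.06 K.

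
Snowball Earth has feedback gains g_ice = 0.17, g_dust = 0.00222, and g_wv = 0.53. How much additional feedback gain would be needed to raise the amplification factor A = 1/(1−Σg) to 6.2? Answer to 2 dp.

0.14

Current total gain = 0.70222.
Target gain for A = 6.2: g* = 1 − 1/6.2 = 0.8387.
Additional gain needed = 0.8387 − 0.70222 = 0.14.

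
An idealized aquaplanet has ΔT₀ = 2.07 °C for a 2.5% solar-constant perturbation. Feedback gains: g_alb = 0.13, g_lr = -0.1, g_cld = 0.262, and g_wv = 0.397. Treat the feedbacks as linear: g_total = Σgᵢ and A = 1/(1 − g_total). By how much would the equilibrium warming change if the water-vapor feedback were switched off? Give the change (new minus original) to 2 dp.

-3.73 °C

Original: g = 0.689, ΔT = 2.07/(1−0.689) = 6.6559 °C.
Without water-vapor: g' = 0.292, ΔT' = 2.07/(1−0.292) = 2.9237 °C.
Change = 2.9237 − 6.6559 = -3.73 °C.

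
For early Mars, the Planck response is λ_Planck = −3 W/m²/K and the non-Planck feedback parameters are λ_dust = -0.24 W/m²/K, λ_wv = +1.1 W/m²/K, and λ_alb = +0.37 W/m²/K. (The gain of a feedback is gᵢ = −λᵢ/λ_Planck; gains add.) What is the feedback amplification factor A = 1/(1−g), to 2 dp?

Convert to gains: g_dust = -0.24/3 = -0.08; g_wv = 1.1/3 = 0.3667; g_alb = 0.37/3 = 0.1233.
Total gain g = 0.41.
A = 1/(1 − 0.41) = 1.69.

1.69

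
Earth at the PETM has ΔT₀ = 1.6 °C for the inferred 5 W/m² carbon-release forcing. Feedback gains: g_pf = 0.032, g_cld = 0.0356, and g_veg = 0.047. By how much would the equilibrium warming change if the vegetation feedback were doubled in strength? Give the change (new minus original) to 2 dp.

Original: g = 0.1146, ΔT = 1.6/(1−0.1146) = 1.8071 °C.
With doubled vegetation: g' = 0.1616, ΔT' = 1.6/(1−0.1616) = 1.9084 °C.
Change = 1.9084 − 1.8071 = 0.10 °C.

0.10 °C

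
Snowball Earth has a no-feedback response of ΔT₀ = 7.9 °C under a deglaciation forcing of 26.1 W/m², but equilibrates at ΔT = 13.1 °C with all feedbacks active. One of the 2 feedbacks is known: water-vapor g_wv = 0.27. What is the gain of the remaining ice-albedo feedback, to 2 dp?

Amplification A = ΔT/ΔT₀ = 13.1/7.9 = 1.658.
Total gain g = 1 − 1/A = 1 − 1/1.658 = 0.3969.
The known gain is 0.27.
g_ice = 0.3969 − 0.27 = 0.13.

0.13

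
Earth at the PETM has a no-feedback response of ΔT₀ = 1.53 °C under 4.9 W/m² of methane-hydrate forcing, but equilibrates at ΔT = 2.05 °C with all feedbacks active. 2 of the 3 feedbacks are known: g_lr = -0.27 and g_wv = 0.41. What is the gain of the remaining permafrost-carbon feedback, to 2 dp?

0.11

Amplification A = ΔT/ΔT₀ = 2.05/1.53 = 1.34.
Total gain g = 1 − 1/A = 1 − 1/1.34 = 0.2537.
Known gains sum to -0.27 + 0.41 = 0.14.
g_pf = 0.2537 − 0.14 = 0.11.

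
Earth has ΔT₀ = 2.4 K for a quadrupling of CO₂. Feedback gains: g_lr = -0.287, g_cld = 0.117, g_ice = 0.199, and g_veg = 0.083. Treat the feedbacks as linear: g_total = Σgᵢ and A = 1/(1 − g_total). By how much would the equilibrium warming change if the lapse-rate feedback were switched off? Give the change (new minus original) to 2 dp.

1.29 K

Original: g = 0.112, ΔT = 2.4/(1−0.112) = 2.7027 K.
Without lapse-rate: g' = 0.399, ΔT' = 2.4/(1−0.399) = 3.9933 K.
Change = 3.9933 − 2.7027 = 1.29 K.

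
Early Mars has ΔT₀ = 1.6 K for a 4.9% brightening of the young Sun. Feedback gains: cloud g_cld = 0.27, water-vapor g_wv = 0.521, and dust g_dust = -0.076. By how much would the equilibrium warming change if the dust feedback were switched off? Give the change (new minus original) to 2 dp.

2.04 K

Original: g = 0.715, ΔT = 1.6/(1−0.715) = 5.6140 K.
Without dust: g' = 0.791, ΔT' = 1.6/(1−0.791) = 7.6555 K.
Change = 7.6555 − 5.6140 = 2.04 K.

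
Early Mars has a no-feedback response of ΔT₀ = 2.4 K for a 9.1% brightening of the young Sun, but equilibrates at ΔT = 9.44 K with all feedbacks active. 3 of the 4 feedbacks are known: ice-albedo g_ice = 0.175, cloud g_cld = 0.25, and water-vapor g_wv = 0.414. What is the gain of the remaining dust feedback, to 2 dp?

Amplification A = ΔT/ΔT₀ = 9.44/2.4 = 3.933.
Total gain g = 1 − 1/A = 1 − 1/3.933 = 0.7457.
Known gains sum to 0.175 + 0.25 + 0.414 = 0.839.
g_dust = 0.7457 − 0.839 = -0.09.

-0.09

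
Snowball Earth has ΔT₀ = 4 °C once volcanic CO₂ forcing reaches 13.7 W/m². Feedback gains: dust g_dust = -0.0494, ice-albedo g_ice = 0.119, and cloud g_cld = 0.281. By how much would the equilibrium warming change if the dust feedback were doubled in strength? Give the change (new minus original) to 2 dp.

-0.44 °C

Original: g = 0.3506, ΔT = 4/(1−0.3506) = 6.1595 °C.
With doubled dust: g' = 0.3012, ΔT' = 4/(1−0.3012) = 5.7241 °C.
Change = 5.7241 − 6.1595 = -0.44 °C.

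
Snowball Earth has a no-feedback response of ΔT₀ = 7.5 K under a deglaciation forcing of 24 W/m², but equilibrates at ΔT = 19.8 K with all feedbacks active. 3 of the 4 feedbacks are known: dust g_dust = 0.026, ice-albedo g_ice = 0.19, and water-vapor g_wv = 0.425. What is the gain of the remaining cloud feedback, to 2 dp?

Amplification A = ΔT/ΔT₀ = 19.8/7.5 = 2.64.
Total gain g = 1 − 1/A = 1 − 1/2.64 = 0.6212.
Known gains sum to 0.026 + 0.19 + 0.425 = 0.641.
g_cld = 0.6212 − 0.641 = -0.02.

-0.02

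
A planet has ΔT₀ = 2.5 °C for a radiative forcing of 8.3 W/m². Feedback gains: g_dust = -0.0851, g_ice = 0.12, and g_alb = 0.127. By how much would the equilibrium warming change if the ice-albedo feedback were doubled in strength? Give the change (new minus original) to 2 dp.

Original: g = 0.1619, ΔT = 2.5/(1−0.1619) = 2.9829 °C.
With doubled ice-albedo: g' = 0.2819, ΔT' = 2.5/(1−0.2819) = 3.4814 °C.
Change = 3.4814 − 2.9829 = 0.50 °C.

0.50 °C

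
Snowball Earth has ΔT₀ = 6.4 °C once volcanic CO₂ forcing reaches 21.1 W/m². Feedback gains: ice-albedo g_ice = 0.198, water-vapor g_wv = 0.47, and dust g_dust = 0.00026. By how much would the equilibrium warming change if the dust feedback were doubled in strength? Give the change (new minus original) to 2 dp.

Original: g = 0.66826, ΔT = 6.4/(1−0.66826) = 19.2922 °C.
With doubled dust: g' = 0.66852, ΔT' = 6.4/(1−0.66852) = 19.3073 °C.
Change = 19.3073 − 19.2922 = 0.02 °C.

0.02 °C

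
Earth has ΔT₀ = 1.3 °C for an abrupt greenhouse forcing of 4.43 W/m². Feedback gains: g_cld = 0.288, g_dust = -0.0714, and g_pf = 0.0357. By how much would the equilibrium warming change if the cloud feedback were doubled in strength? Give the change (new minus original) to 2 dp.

Original: g = 0.2523, ΔT = 1.3/(1−0.2523) = 1.7387 °C.
With doubled cloud: g' = 0.5403, ΔT' = 1.3/(1−0.5403) = 2.8279 °C.
Change = 2.8279 − 1.7387 = 1.09 °C.

1.09 °C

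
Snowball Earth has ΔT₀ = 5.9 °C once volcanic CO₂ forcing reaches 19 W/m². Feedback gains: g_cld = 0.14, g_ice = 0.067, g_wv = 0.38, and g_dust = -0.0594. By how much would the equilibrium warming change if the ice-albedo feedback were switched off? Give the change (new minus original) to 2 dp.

-1.55 °C

Original: g = 0.5276, ΔT = 5.9/(1−0.5276) = 12.4894 °C.
Without ice-albedo: g' = 0.4606, ΔT' = 5.9/(1−0.4606) = 10.9381 °C.
Change = 10.9381 − 12.4894 = -1.55 °C.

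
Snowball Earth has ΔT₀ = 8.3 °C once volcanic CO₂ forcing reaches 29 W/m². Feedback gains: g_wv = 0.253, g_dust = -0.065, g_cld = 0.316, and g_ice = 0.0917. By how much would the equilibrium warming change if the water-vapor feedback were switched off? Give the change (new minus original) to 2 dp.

-7.90 °C

Original: g = 0.5957, ΔT = 8.3/(1−0.5957) = 20.5293 °C.
Without water-vapor: g' = 0.3427, ΔT' = 8.3/(1−0.3427) = 12.6274 °C.
Change = 12.6274 − 20.5293 = -7.90 °C.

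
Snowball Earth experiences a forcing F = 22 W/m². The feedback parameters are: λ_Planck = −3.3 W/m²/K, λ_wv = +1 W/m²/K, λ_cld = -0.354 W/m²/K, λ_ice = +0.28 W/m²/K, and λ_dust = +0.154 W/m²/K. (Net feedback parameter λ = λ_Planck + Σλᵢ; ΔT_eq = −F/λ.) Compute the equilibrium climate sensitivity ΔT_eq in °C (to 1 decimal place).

9.9 °C

Net feedback parameter λ = (−3.3) + (+1) + (-0.354) + (+0.28) + (+0.154) = -2.22 W/m²/K.
ΔT = −F/λ = −22/(-2.22) = 9.9 °C.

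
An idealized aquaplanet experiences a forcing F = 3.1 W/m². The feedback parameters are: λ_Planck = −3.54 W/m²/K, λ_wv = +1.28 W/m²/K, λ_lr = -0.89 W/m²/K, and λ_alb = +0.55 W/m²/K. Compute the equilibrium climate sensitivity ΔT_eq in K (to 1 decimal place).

Net feedback parameter λ = (−3.54) + (+1.28) + (-0.89) + (+0.55) = -2.6 W/m²/K.
ΔT = −F/λ = −3.1/(-2.6) = 1.2 K.

1.2 K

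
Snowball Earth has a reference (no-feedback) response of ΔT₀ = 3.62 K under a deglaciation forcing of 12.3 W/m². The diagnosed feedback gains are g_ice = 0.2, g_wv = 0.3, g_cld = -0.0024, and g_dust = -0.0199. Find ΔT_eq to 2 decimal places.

Total gain g = 0.2 + 0.3 − 0.0024 − 0.0199 = 0.4777.
Amplification A = 1/(1 − 0.4777) = 1.915.
ΔT = 3.62 × 1.915 = 6.93 K.

6.93 K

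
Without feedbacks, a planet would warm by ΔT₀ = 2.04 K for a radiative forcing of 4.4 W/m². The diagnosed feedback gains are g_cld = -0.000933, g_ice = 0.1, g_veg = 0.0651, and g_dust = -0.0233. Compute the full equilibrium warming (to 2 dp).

2.37 K

Total gain g = -0.000933 + 0.1 + 0.0651 − 0.0233 = 0.140867.
Amplification A = 1/(1 − 0.140867) = 1.164.
ΔT = 2.04 × 1.164 = 2.37 K.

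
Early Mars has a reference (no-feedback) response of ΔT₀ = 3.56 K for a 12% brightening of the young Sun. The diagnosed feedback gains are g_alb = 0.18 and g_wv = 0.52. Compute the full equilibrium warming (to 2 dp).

Total gain g = 0.18 + 0.52 = 0.7.
Amplification A = 1/(1 − 0.7) = 3.333.
ΔT = 3.56 × 3.333 = 11.87 K.

11.87 K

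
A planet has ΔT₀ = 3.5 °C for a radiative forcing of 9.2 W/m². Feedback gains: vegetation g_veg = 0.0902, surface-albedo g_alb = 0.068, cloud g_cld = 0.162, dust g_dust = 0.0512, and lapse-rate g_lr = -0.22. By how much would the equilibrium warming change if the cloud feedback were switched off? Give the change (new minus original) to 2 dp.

Original: g = 0.1514, ΔT = 3.5/(1−0.1514) = 4.1244 °C.
Without cloud: g' = -0.0106, ΔT' = 3.5/(1+0.0106) = 3.4633 °C.
Change = 3.4633 − 4.1244 = -0.66 °C.

-0.66 °C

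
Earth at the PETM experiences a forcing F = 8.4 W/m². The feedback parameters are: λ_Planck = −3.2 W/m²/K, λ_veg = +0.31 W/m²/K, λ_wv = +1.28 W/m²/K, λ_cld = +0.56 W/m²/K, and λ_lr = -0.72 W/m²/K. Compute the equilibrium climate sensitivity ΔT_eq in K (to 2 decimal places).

4.75 K

Net feedback parameter λ = (−3.2) + (+0.31) + (+1.28) + (+0.56) + (-0.72) = -1.77 W/m²/K.
ΔT = −F/λ = −8.4/(-1.77) = 4.75 K.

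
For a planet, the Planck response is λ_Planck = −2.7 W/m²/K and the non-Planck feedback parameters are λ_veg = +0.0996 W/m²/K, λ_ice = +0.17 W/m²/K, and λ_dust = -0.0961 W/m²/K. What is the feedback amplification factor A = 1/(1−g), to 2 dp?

Convert to gains: g_veg = 0.0996/2.7 = 0.03689; g_ice = 0.17/2.7 = 0.06296; g_dust = -0.0961/2.7 = -0.03559.
Total gain g = 0.06426.
A = 1/(1 − 0.06426) = 1.07.

1.07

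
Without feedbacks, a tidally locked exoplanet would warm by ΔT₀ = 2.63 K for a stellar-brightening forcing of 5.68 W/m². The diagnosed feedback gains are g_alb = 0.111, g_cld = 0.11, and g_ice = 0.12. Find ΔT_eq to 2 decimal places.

Total gain g = 0.111 + 0.11 + 0.12 = 0.341.
Amplification A = 1/(1 − 0.341) = 1.517.
ΔT = 2.63 × 1.517 = 3.99 K.

3.99 K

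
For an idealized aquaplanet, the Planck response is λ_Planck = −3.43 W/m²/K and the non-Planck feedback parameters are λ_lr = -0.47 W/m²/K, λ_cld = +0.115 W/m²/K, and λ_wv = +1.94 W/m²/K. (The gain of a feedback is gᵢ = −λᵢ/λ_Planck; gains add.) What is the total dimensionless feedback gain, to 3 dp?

Convert to gains: g_lr = -0.47/3.43 = -0.137; g_cld = 0.115/3.43 = 0.03353; g_wv = 1.94/3.43 = 0.5656.
Total gain g = 0.46213.

0.462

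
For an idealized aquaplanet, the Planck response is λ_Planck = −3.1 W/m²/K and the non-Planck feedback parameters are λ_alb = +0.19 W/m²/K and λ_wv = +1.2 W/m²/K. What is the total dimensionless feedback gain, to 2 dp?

0.45

Convert to gains: g_alb = 0.19/3.1 = 0.06129; g_wv = 1.2/3.1 = 0.3871.
Total gain g = 0.44839.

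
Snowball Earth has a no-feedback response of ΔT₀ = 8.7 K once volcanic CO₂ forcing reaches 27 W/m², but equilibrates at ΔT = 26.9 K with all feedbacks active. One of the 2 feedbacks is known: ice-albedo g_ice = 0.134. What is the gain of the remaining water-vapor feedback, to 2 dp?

0.54

Amplification A = ΔT/ΔT₀ = 26.9/8.7 = 3.092.
Total gain g = 1 − 1/A = 1 − 1/3.092 = 0.6766.
The known gain is 0.134.
g_wv = 0.6766 − 0.134 = 0.54.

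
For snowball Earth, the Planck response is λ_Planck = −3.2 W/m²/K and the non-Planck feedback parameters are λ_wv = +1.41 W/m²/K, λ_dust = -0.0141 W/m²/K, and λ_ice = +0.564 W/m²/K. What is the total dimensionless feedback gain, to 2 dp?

Convert to gains: g_wv = 1.41/3.2 = 0.4406; g_dust = -0.0141/3.2 = -0.004406; g_ice = 0.564/3.2 = 0.1762.
Total gain g = 0.612394.

0.61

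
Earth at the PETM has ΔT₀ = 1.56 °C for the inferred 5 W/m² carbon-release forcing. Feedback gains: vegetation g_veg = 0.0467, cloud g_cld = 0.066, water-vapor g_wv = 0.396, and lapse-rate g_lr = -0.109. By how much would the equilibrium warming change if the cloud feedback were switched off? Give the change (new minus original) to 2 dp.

Original: g = 0.3997, ΔT = 1.56/(1−0.3997) = 2.5987 °C.
Without cloud: g' = 0.3337, ΔT' = 1.56/(1−0.3337) = 2.3413 °C.
Change = 2.3413 − 2.5987 = -0.26 °C.

-0.26 °C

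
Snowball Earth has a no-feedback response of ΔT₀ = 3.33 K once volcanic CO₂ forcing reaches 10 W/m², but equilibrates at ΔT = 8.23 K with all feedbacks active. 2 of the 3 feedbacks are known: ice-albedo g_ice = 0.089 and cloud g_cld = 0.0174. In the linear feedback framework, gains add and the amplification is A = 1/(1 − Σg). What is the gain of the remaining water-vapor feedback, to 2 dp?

Amplification A = ΔT/ΔT₀ = 8.23/3.33 = 2.471.
Total gain g = 1 − 1/A = 1 − 1/2.471 = 0.5953.
Known gains sum to 0.089 + 0.0174 = 0.1064.
g_wv = 0.5953 − 0.1064 = 0.49.

0.49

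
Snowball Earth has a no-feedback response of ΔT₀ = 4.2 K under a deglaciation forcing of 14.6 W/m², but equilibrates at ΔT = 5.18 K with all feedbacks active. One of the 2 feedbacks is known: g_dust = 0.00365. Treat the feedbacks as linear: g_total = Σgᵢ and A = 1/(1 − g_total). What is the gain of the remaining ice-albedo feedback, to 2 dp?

0.19

Amplification A = ΔT/ΔT₀ = 5.18/4.2 = 1.233.
Total gain g = 1 − 1/A = 1 − 1/1.233 = 0.189.
The known gain is 0.00365.
g_ice = 0.189 − 0.00365 = 0.19.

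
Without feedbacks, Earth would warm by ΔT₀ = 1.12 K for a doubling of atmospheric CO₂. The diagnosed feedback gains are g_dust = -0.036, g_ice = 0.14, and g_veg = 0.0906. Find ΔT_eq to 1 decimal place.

Total gain g = -0.036 + 0.14 + 0.0906 = 0.1946.
Amplification A = 1/(1 − 0.1946) = 1.242.
ΔT = 1.12 × 1.242 = 1.4 K.

1.4 K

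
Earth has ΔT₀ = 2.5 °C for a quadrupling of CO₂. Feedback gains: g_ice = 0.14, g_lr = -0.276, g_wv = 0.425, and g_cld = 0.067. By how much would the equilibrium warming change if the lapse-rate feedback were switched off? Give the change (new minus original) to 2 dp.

2.91 °C

Original: g = 0.356, ΔT = 2.5/(1−0.356) = 3.8820 °C.
Without lapse-rate: g' = 0.632, ΔT' = 2.5/(1−0.632) = 6.7935 °C.
Change = 6.7935 − 3.8820 = 2.91 °C.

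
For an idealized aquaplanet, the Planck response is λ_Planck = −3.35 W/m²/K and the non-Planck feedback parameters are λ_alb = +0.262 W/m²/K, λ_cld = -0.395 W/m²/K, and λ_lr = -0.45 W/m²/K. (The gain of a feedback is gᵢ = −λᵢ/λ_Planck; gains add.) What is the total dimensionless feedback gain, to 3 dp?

Convert to gains: g_alb = 0.262/3.35 = 0.07821; g_cld = -0.395/3.35 = -0.1179; g_lr = -0.45/3.35 = -0.1343.
Total gain g = -0.17399.

-0.174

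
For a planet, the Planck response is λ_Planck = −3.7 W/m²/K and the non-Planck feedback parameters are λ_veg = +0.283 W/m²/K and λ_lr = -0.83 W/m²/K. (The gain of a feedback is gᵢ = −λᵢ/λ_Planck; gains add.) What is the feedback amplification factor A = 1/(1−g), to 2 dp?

0.87

Convert to gains: g_veg = 0.283/3.7 = 0.07649; g_lr = -0.83/3.7 = -0.2243.
Total gain g = -0.14781.
A = 1/(1 + 0.14781) = 0.87.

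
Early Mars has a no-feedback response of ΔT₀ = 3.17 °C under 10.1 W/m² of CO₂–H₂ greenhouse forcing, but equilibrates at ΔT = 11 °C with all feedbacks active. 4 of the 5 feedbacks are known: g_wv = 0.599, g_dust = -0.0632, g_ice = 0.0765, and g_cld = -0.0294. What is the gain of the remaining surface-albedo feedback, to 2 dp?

Amplification A = ΔT/ΔT₀ = 11/3.17 = 3.47.
Total gain g = 1 − 1/A = 1 − 1/3.47 = 0.7118.
Known gains sum to 0.599 − 0.0632 + 0.0765 − 0.0294 = 0.5829.
g_alb = 0.7118 − 0.5829 = 0.13.

0.13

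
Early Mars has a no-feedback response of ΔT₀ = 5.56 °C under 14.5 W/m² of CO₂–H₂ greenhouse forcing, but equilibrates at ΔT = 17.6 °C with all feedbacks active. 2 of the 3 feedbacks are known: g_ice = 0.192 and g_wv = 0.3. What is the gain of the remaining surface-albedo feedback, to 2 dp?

0.19

Amplification A = ΔT/ΔT₀ = 17.6/5.56 = 3.165.
Total gain g = 1 − 1/A = 1 − 1/3.165 = 0.684.
Known gains sum to 0.192 + 0.3 = 0.492.
g_alb = 0.684 − 0.492 = 0.19.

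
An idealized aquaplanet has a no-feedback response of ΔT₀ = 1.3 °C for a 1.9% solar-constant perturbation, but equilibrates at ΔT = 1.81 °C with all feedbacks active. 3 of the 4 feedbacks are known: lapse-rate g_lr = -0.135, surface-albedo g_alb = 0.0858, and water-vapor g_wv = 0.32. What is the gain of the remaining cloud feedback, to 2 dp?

Amplification A = ΔT/ΔT₀ = 1.81/1.3 = 1.392.
Total gain g = 1 − 1/A = 1 − 1/1.392 = 0.2816.
Known gains sum to -0.135 + 0.0858 + 0.32 = 0.2708.
g_cld = 0.2816 − 0.2708 = 0.01.

0.01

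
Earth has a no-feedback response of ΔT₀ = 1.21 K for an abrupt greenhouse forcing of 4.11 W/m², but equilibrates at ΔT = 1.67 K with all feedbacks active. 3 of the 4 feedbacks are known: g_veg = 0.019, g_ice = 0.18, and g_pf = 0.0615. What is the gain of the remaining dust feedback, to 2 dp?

Amplification A = ΔT/ΔT₀ = 1.67/1.21 = 1.38.
Total gain g = 1 − 1/A = 1 − 1/1.38 = 0.2754.
Known gains sum to 0.019 + 0.18 + 0.0615 = 0.2605.
g_dust = 0.2754 − 0.2605 = 0.01.

0.01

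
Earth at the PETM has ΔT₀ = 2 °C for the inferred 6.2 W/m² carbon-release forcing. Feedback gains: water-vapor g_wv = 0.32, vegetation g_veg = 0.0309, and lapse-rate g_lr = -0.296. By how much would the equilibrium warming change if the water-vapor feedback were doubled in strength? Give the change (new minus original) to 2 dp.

Original: g = 0.0549, ΔT = 2/(1−0.0549) = 2.1162 °C.
With doubled water-vapor: g' = 0.3749, ΔT' = 2/(1−0.3749) = 3.1995 °C.
Change = 3.1995 − 2.1162 = 1.08 °C.

1.08 °C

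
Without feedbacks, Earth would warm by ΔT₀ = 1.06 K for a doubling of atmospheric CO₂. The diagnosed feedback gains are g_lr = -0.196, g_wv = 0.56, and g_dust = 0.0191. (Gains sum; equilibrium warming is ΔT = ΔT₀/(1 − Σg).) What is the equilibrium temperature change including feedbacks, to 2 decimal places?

Total gain g = -0.196 + 0.56 + 0.0191 = 0.3831.
Amplification A = 1/(1 − 0.3831) = 1.621.
ΔT = 1.06 × 1.621 = 1.72 K.

1.72 K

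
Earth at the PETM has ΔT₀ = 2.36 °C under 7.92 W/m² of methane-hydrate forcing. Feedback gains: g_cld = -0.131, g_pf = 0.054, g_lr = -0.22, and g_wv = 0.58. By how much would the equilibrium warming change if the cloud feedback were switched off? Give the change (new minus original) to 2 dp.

Original: g = 0.283, ΔT = 2.36/(1−0.283) = 3.2915 °C.
Without cloud: g' = 0.414, ΔT' = 2.36/(1−0.414) = 4.0273 °C.
Change = 4.0273 − 3.2915 = 0.74 °C.

0.74 °C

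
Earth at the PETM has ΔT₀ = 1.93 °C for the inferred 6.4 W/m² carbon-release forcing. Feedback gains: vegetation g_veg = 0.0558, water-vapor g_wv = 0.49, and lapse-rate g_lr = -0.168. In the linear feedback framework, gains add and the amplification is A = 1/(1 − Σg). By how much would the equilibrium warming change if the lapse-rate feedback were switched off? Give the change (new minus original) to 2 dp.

1.15 °C

Original: g = 0.3778, ΔT = 1.93/(1−0.3778) = 3.1019 °C.
Without lapse-rate: g' = 0.5458, ΔT' = 1.93/(1−0.5458) = 4.2492 °C.
Change = 4.2492 − 3.1019 = 1.15 °C.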